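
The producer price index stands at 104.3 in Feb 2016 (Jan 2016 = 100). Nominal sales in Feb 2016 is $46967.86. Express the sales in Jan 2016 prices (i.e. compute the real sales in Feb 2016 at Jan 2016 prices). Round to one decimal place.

Real = Nominal ÷ (Index/100) = 46967.86 ÷ (104.3/100)
     = 46967.86 ÷ 1.043 = 45031.5053

45031.5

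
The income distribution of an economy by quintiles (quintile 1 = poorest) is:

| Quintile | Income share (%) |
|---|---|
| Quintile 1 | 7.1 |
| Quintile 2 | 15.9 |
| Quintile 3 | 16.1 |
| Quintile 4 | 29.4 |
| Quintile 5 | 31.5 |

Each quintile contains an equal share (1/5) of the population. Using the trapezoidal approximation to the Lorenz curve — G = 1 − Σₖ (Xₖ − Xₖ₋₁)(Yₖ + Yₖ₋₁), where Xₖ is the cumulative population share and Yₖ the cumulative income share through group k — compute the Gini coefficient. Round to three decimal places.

0.249

Cumulative income shares Yₖ: 0.0710, 0.2300, 0.3910, 0.6850, 1.0000
Σ (Xₖ−Xₖ₋₁)(Yₖ+Yₖ₋₁) = (1/5)(0.0710+0.0000) + (1/5)(0.2300+0.0710) + (1/5)(0.3910+0.2300) + (1/5)(0.6850+0.3910) + (1/5)(1.0000+0.6850)
  = 0.0142 + 0.0602 + 0.1242 + 0.2152 + 0.3370 = 0.7508
G = 1 − 0.7508 = 0.2492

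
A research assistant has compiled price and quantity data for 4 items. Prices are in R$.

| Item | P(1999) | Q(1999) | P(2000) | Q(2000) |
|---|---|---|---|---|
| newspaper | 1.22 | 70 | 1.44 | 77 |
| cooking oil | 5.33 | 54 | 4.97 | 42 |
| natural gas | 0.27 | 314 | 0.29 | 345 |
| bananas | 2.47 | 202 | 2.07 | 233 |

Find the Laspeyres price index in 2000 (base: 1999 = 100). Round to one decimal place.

91.8

Laspeyres price index uses base-period quantities as weights.
ΣP(2000)·Q(1999) = 1.44×70 + 4.97×54 + 0.29×314 + 2.07×202 = 100.8 + 268.38 + 91.06 + 418.14 = 878.38
ΣP(1999)·Q(1999) = 1.22×70 + 5.33×54 + 0.27×314 + 2.47×202 = 85.4 + 287.82 + 84.78 + 498.94 = 956.94
Index = 878.38 / 956.94 × 100 = 91.7905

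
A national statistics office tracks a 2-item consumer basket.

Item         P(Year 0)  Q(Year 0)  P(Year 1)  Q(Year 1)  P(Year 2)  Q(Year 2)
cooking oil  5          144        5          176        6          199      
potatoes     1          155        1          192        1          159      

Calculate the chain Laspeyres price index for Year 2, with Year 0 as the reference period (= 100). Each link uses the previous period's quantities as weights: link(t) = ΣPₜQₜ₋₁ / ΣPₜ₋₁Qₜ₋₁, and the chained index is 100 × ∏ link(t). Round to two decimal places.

Link Year 0→Year 1:
ΣP(Year 1)Q(Year 0) = 5×144 + 1×155 = 720 + 155 = 875
ΣP(Year 0)Q(Year 0) = 5×144 + 1×155 = 720 + 155 = 875
link = 875/875 = 1.000000
Link Year 1→Year 2:
ΣP(Year 2)Q(Year 1) = 6×176 + 1×192 = 1056 + 192 = 1248
ΣP(Year 1)Q(Year 1) = 5×176 + 1×192 = 880 + 192 = 1072
link = 1248/1072 = 1.164179
Chained index = 100 × 1.000000 × 1.164179 = 116.4179

116.42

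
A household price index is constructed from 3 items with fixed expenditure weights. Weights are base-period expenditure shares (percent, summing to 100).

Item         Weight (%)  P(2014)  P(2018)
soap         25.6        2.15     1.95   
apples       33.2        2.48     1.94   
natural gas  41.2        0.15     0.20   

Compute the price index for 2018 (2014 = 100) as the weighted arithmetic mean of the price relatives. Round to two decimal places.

soap: 25.6 × (1.95/2.15) = 25.6 × 0.906977 = 23.2186
apples: 33.2 × (1.94/2.48) = 33.2 × 0.782258 = 25.9710
natural gas: 41.2 × (0.20/0.15) = 41.2 × 1.333333 = 54.9333
Index = Σ wᵢ·(p₁ᵢ/p₀ᵢ) = 23.2186 + 25.9710 + 54.9333 = 104.1229

104.12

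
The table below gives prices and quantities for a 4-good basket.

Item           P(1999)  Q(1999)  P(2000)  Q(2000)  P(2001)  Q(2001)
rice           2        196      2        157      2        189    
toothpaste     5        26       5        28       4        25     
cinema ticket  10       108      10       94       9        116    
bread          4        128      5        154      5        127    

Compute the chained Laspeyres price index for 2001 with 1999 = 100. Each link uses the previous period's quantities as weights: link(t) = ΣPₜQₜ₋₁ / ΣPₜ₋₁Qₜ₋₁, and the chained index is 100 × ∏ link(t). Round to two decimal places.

100.08

Link 1999→2000:
ΣP(2000)Q(1999) = 2×196 + 5×26 + 10×108 + 5×128 = 392 + 130 + 1080 + 640 = 2242
ΣP(1999)Q(1999) = 2×196 + 5×26 + 10×108 + 4×128 = 392 + 130 + 1080 + 512 = 2114
link = 2242/2114 = 1.060549
Link 2000→2001:
ΣP(2001)Q(2000) = 2×157 + 4×28 + 9×94 + 5×154 = 314 + 112 + 846 + 770 = 2042
ΣP(2000)Q(2000) = 2×157 + 5×28 + 10×94 + 5×154 = 314 + 140 + 940 + 770 = 2164
link = 2042/2164 = 0.943623
Chained index = 100 × 1.060549 × 0.943623 = 100.0758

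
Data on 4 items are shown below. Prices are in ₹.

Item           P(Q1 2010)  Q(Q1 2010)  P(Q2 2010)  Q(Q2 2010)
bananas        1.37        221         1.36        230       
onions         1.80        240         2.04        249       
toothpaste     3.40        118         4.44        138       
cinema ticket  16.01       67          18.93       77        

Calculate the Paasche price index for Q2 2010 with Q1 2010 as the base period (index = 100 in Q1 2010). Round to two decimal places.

117.27

Paasche price index uses current-period quantities as weights.
ΣP(Q2 2010)·Q(Q2 2010) = 1.36×230 + 2.04×249 + 4.44×138 + 18.93×77 = 312.8 + 507.96 + 612.72 + 1457.61 = 2891.09
ΣP(Q1 2010)·Q(Q2 2010) = 1.37×230 + 1.80×249 + 3.40×138 + 16.01×77 = 315.1 + 448.2 + 469.2 + 1232.77 = 2465.27
Index = 2891.09 / 2465.27 × 100 = 117.2728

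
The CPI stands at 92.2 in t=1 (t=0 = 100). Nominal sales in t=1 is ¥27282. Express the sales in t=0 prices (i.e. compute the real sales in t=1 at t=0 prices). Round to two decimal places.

Real = Nominal ÷ (Index/100) = 27282 ÷ (92.2/100)
     = 27282 ÷ 0.922 = 29590.0217

29590.02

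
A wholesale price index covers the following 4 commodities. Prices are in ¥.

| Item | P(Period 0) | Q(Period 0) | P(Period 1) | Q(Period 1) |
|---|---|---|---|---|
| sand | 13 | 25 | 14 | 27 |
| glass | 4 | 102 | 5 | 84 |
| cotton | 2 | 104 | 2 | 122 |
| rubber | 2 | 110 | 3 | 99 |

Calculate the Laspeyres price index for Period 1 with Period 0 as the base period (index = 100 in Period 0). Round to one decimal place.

Laspeyres price index uses base-period quantities as weights.
ΣP(Period 1)·Q(Period 0) = 14×25 + 5×102 + 2×104 + 3×110 = 350 + 510 + 208 + 330 = 1398
ΣP(Period 0)·Q(Period 0) = 13×25 + 4×102 + 2×104 + 2×110 = 325 + 408 + 208 + 220 = 1161
Index = 1398 / 1161 × 100 = 120.4134

120.4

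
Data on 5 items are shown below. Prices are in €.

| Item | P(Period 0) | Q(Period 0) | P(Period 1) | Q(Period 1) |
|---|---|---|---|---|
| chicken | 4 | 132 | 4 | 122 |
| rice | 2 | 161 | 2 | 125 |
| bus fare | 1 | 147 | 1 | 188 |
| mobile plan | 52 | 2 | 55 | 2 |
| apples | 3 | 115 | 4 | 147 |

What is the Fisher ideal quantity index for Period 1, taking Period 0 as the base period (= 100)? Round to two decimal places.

Laspeyres component (base-period weights):
ΣP(Period 0)Q(Period 1) = 4×122 + 2×125 + 1×188 + 52×2 + 3×147 = 488 + 250 + 188 + 104 + 441 = 1471
ΣP(Period 0)Q(Period 0) = 4×132 + 2×161 + 1×147 + 52×2 + 3×115 = 528 + 322 + 147 + 104 + 345 = 1446
L = 1471 / 1446 × 100 = 101.7289
Paasche component (current-period weights):
ΣP(Period 1)Q(Period 1) = 4×122 + 2×125 + 1×188 + 55×2 + 4×147 = 488 + 250 + 188 + 110 + 588 = 1624
ΣP(Period 1)Q(Period 0) = 4×132 + 2×161 + 1×147 + 55×2 + 4×115 = 528 + 322 + 147 + 110 + 460 = 1567
P = 1624 / 1567 × 100 = 103.6375
Fisher = √(L × P) = √(101.7289 × 103.6375) = 102.6788

102.68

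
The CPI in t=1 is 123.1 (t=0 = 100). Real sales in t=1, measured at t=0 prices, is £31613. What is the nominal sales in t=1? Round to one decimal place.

Nominal = Real × (Index/100) = 31613 × (123.1/100)
        = 31613 × 1.231 = 38915.6030

38915.6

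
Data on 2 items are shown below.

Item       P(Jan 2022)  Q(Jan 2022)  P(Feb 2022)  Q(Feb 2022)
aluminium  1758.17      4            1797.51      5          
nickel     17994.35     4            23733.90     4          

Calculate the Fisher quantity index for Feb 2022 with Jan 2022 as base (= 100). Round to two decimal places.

101.99

Laspeyres component (base-period weights):
ΣP(Jan 2022)Q(Feb 2022) = 1758.17×5 + 17994.35×4 = 8790.85 + 71977.4 = 80768.25
ΣP(Jan 2022)Q(Jan 2022) = 1758.17×4 + 17994.35×4 = 7032.68 + 71977.4 = 79010.08
L = 80768.25 / 79010.08 × 100 = 102.2252
Paasche component (current-period weights):
ΣP(Feb 2022)Q(Feb 2022) = 1797.51×5 + 23733.90×4 = 8987.55 + 94935.6 = 103923.15
ΣP(Feb 2022)Q(Jan 2022) = 1797.51×4 + 23733.90×4 = 7190.04 + 94935.6 = 102125.64
P = 103923.15 / 102125.64 × 100 = 101.7601
Fisher = √(L × P) = √(102.2252 × 101.7601) = 101.9924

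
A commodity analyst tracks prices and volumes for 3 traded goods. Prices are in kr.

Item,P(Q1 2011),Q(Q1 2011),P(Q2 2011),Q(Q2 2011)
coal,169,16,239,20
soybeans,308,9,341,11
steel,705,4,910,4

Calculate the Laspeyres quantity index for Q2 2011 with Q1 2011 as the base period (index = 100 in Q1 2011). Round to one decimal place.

Laspeyres quantity index uses base-period prices as weights.
ΣP(Q1 2011)·Q(Q2 2011) = 169×20 + 308×11 + 705×4 = 3380 + 3388 + 2820 = 9588
ΣP(Q1 2011)·Q(Q1 2011) = 169×16 + 308×9 + 705×4 = 2704 + 2772 + 2820 = 8296
Index = 9588 / 8296 × 100 = 115.5738

115.6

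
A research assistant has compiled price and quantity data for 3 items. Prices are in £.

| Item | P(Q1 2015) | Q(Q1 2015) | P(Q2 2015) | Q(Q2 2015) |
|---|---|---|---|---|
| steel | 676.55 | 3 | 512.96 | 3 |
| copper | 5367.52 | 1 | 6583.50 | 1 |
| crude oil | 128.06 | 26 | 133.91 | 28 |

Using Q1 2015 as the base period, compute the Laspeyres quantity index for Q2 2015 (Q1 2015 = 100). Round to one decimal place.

Laspeyres quantity index uses base-period prices as weights.
ΣP(Q1 2015)·Q(Q2 2015) = 676.55×3 + 5367.52×1 + 128.06×28 = 2029.65 + 5367.52 + 3585.68 = 10982.85
ΣP(Q1 2015)·Q(Q1 2015) = 676.55×3 + 5367.52×1 + 128.06×26 = 2029.65 + 5367.52 + 3329.56 = 10726.73
Index = 10982.85 / 10726.73 × 100 = 102.3877

102.4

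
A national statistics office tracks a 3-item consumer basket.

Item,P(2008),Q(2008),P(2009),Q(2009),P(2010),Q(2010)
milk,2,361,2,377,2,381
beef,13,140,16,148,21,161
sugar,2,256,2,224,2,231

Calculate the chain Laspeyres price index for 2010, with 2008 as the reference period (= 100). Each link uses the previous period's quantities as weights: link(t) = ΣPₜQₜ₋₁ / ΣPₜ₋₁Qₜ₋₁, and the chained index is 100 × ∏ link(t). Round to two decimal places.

137.33

Link 2008→2009:
ΣP(2009)Q(2008) = 2×361 + 16×140 + 2×256 = 722 + 2240 + 512 = 3474
ΣP(2008)Q(2008) = 2×361 + 13×140 + 2×256 = 722 + 1820 + 512 = 3054
link = 3474/3054 = 1.137525
Link 2009→2010:
ΣP(2010)Q(2009) = 2×377 + 21×148 + 2×224 = 754 + 3108 + 448 = 4310
ΣP(2009)Q(2009) = 2×377 + 16×148 + 2×224 = 754 + 2368 + 448 = 3570
link = 4310/3570 = 1.207283
Chained index = 100 × 1.137525 × 1.207283 = 137.3314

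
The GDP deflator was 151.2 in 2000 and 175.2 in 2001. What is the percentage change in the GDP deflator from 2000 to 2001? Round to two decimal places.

Change = (175.2 − 151.2) / 151.2 × 100
       = 24.0 / 151.2 × 100 = 15.8730%

15.87%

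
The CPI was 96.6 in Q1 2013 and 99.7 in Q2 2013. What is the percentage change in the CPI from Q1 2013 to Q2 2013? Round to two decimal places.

3.21%

Change = (99.7 − 96.6) / 96.6 × 100
       = 3.1 / 96.6 × 100 = 3.2091%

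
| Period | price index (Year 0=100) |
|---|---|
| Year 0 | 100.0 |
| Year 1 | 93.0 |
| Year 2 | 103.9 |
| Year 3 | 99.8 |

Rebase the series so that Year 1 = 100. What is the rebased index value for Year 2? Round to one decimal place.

111.7

Rebased(Year 2) = 103.9 / 93.0 × 100 = 111.7204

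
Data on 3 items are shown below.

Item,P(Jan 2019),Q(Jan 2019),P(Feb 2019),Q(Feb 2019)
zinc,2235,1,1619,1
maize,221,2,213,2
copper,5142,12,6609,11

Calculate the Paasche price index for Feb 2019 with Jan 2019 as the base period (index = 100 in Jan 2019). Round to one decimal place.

Paasche price index uses current-period quantities as weights.
ΣP(Feb 2019)·Q(Feb 2019) = 1619×1 + 213×2 + 6609×11 = 1619 + 426 + 72699 = 74744
ΣP(Jan 2019)·Q(Feb 2019) = 2235×1 + 221×2 + 5142×11 = 2235 + 442 + 56562 = 59239
Index = 74744 / 59239 × 100 = 126.1736

126.2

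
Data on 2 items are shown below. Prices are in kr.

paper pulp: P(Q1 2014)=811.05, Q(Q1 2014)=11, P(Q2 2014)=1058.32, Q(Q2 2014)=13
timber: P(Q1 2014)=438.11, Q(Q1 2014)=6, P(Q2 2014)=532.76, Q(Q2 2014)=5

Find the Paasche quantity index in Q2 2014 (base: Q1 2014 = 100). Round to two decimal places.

Paasche quantity index uses current-period prices as weights.
ΣP(Q2 2014)·Q(Q2 2014) = 1058.32×13 + 532.76×5 = 13758.16 + 2663.8 = 16421.96
ΣP(Q2 2014)·Q(Q1 2014) = 1058.32×11 + 532.76×6 = 11641.52 + 3196.56 = 14838.08
Index = 16421.96 / 14838.08 × 100 = 110.6744

110.67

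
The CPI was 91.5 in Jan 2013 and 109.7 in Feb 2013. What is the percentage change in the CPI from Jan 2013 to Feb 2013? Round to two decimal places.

Change = (109.7 − 91.5) / 91.5 × 100
       = 18.2 / 91.5 × 100 = 19.8907%

19.89%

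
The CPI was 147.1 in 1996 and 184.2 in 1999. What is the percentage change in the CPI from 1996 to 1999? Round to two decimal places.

25.22%

Change = (184.2 − 147.1) / 147.1 × 100
       = 37.1 / 147.1 × 100 = 25.2209%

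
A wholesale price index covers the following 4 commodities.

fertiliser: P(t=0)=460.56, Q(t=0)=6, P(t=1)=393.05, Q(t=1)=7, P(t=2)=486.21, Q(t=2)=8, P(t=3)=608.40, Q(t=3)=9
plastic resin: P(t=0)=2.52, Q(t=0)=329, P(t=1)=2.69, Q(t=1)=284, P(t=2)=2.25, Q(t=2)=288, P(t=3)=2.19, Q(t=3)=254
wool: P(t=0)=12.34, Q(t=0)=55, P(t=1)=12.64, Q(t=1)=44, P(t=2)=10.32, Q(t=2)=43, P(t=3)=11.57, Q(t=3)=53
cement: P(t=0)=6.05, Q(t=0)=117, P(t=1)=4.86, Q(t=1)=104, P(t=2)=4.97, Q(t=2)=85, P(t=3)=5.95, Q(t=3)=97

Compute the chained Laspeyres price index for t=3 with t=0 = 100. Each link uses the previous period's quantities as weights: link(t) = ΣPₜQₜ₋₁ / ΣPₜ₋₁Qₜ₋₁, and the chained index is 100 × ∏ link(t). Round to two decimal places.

119.29

Link t=0→t=1:
ΣP(t=1)Q(t=0) = 393.05×6 + 2.69×329 + 12.64×55 + 4.86×117 = 2358.3 + 885.01 + 695.2 + 568.62 = 4507.13
ΣP(t=0)Q(t=0) = 460.56×6 + 2.52×329 + 12.34×55 + 6.05×117 = 2763.36 + 829.08 + 678.7 + 707.85 = 4978.99
link = 4507.13/4978.99 = 0.905230
Link t=1→t=2:
ΣP(t=2)Q(t=1) = 486.21×7 + 2.25×284 + 10.32×44 + 4.97×104 = 3403.47 + 639 + 454.08 + 516.88 = 5013.43
ΣP(t=1)Q(t=1) = 393.05×7 + 2.69×284 + 12.64×44 + 4.86×104 = 2751.35 + 763.96 + 556.16 + 505.44 = 4576.91
link = 5013.43/4576.91 = 1.095374
Link t=2→t=3:
ΣP(t=3)Q(t=2) = 608.40×8 + 2.19×288 + 11.57×43 + 5.95×85 = 4867.2 + 630.72 + 497.51 + 505.75 = 6501.18
ΣP(t=2)Q(t=2) = 486.21×8 + 2.25×288 + 10.32×43 + 4.97×85 = 3889.68 + 648 + 443.76 + 422.45 = 5403.89
link = 6501.18/5403.89 = 1.203056
Chained index = 100 × 0.905230 × 1.095374 × 1.203056 = 119.2908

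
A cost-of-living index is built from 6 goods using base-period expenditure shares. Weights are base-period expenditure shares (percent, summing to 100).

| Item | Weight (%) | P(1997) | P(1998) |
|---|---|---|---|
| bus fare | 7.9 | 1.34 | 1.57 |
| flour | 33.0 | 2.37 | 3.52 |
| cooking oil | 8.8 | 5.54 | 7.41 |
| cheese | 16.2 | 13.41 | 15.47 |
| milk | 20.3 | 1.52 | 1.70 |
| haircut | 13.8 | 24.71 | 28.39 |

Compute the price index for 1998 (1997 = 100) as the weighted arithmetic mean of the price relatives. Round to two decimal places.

bus fare: 7.9 × (1.57/1.34) = 7.9 × 1.171642 = 9.2560
flour: 33.0 × (3.52/2.37) = 33.0 × 1.485232 = 49.0127
cooking oil: 8.8 × (7.41/5.54) = 8.8 × 1.337545 = 11.7704
cheese: 16.2 × (15.47/13.41) = 16.2 × 1.153617 = 18.6886
milk: 20.3 × (1.70/1.52) = 20.3 × 1.118421 = 22.7039
haircut: 13.8 × (28.39/24.71) = 13.8 × 1.148928 = 15.8552
Index = Σ wᵢ·(p₁ᵢ/p₀ᵢ) = 9.2560 + 49.0127 + 11.7704 + 18.6886 + 22.7039 + 15.8552 = 127.2868

127.29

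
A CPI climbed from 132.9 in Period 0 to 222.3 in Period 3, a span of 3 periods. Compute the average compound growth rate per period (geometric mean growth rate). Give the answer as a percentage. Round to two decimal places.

Growth factor = (222.3/132.9)^(1/3) = (1.672686)^(1/3) = 1.187057
Growth rate = 1.187057 − 1 = 0.187057 = 18.7057%

18.71%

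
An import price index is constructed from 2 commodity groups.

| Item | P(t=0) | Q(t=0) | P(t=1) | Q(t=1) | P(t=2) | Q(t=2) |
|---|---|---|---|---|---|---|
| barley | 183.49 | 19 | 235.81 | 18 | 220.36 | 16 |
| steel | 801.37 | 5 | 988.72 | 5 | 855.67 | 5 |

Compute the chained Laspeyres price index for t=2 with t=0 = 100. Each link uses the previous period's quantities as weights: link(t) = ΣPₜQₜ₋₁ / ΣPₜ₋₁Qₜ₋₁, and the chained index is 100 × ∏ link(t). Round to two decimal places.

112.86

Link t=0→t=1:
ΣP(t=1)Q(t=0) = 235.81×19 + 988.72×5 = 4480.39 + 4943.6 = 9423.99
ΣP(t=0)Q(t=0) = 183.49×19 + 801.37×5 = 3486.31 + 4006.85 = 7493.16
link = 9423.99/7493.16 = 1.257679
Link t=1→t=2:
ΣP(t=2)Q(t=1) = 220.36×18 + 855.67×5 = 3966.48 + 4278.35 = 8244.83
ΣP(t=1)Q(t=1) = 235.81×18 + 988.72×5 = 4244.58 + 4943.6 = 9188.18
link = 8244.83/9188.18 = 0.897330
Chained index = 100 × 1.257679 × 0.897330 = 112.8553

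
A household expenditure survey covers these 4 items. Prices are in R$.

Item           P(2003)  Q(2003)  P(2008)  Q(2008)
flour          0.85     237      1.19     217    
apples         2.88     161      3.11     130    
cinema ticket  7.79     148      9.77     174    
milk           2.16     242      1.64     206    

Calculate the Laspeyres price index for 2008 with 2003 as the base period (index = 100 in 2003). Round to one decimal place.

Laspeyres price index uses base-period quantities as weights.
ΣP(2008)·Q(2003) = 1.19×237 + 3.11×161 + 9.77×148 + 1.64×242 = 282.03 + 500.71 + 1445.96 + 396.88 = 2625.58
ΣP(2003)·Q(2003) = 0.85×237 + 2.88×161 + 7.79×148 + 2.16×242 = 201.45 + 463.68 + 1152.92 + 522.72 = 2340.77
Index = 2625.58 / 2340.77 × 100 = 112.1674

112.2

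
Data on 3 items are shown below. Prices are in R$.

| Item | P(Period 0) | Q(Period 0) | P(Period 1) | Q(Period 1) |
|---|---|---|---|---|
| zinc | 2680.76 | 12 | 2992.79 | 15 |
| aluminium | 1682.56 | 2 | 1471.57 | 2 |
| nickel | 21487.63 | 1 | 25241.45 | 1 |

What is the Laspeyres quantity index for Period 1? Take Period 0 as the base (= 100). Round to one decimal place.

Laspeyres quantity index uses base-period prices as weights.
ΣP(Period 0)·Q(Period 1) = 2680.76×15 + 1682.56×2 + 21487.63×1 = 40211.4 + 3365.12 + 21487.63 = 65064.15
ΣP(Period 0)·Q(Period 0) = 2680.76×12 + 1682.56×2 + 21487.63×1 = 32169.12 + 3365.12 + 21487.63 = 57021.87
Index = 65064.15 / 57021.87 × 100 = 114.1039

114.1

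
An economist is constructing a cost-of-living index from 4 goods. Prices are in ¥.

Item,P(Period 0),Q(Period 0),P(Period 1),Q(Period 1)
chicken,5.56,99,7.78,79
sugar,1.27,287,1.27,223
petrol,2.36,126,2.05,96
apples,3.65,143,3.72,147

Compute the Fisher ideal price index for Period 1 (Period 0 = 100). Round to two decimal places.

Laspeyres component (base-period weights):
ΣP(Period 1)Q(Period 0) = 7.78×99 + 1.27×287 + 2.05×126 + 3.72×143 = 770.22 + 364.49 + 258.3 + 531.96 = 1924.97
ΣP(Period 0)Q(Period 0) = 5.56×99 + 1.27×287 + 2.36×126 + 3.65×143 = 550.44 + 364.49 + 297.36 + 521.95 = 1734.24
L = 1924.97 / 1734.24 × 100 = 110.9979
Paasche component (current-period weights):
ΣP(Period 1)Q(Period 1) = 7.78×79 + 1.27×223 + 2.05×96 + 3.72×147 = 614.62 + 283.21 + 196.8 + 546.84 = 1641.47
ΣP(Period 0)Q(Period 1) = 5.56×79 + 1.27×223 + 2.36×96 + 3.65×147 = 439.24 + 283.21 + 226.56 + 536.55 = 1485.56
P = 1641.47 / 1485.56 × 100 = 110.4950
Fisher = √(L × P) = √(110.9979 × 110.4950) = 110.7462

110.75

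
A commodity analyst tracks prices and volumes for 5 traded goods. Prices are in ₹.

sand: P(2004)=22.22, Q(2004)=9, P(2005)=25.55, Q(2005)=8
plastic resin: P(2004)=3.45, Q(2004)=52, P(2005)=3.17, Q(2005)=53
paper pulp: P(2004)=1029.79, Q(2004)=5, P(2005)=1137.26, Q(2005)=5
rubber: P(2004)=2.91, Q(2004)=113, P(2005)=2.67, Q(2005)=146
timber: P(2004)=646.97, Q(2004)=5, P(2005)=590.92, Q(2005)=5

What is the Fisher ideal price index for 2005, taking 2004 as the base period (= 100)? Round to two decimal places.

102.62

Laspeyres component (base-period weights):
ΣP(2005)Q(2004) = 25.55×9 + 3.17×52 + 1137.26×5 + 2.67×113 + 590.92×5 = 229.95 + 164.84 + 5686.3 + 301.71 + 2954.6 = 9337.4
ΣP(2004)Q(2004) = 22.22×9 + 3.45×52 + 1029.79×5 + 2.91×113 + 646.97×5 = 199.98 + 179.4 + 5148.95 + 328.83 + 3234.85 = 9092.01
L = 9337.4 / 9092.01 × 100 = 102.6990
Paasche component (current-period weights):
ΣP(2005)Q(2005) = 25.55×8 + 3.17×53 + 1137.26×5 + 2.67×146 + 590.92×5 = 204.4 + 168.01 + 5686.3 + 389.82 + 2954.6 = 9403.13
ΣP(2004)Q(2005) = 22.22×8 + 3.45×53 + 1029.79×5 + 2.91×146 + 646.97×5 = 177.76 + 182.85 + 5148.95 + 424.86 + 3234.85 = 9169.27
P = 9403.13 / 9169.27 × 100 = 102.5505
Fisher = √(L × P) = √(102.6990 × 102.5505) = 102.6247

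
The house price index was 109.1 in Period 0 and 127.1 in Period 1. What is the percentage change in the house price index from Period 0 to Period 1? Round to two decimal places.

Change = (127.1 − 109.1) / 109.1 × 100
       = 18.0 / 109.1 × 100 = 16.4986%

16.50%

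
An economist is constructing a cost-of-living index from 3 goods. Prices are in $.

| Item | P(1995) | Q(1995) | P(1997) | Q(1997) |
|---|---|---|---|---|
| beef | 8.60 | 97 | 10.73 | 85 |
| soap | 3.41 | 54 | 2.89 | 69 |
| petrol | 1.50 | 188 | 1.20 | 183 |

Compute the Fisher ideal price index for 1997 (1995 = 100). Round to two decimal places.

108.33

Laspeyres component (base-period weights):
ΣP(1997)Q(1995) = 10.73×97 + 2.89×54 + 1.20×188 = 1040.81 + 156.06 + 225.6 = 1422.47
ΣP(1995)Q(1995) = 8.60×97 + 3.41×54 + 1.50×188 = 834.2 + 184.14 + 282 = 1300.34
L = 1422.47 / 1300.34 × 100 = 109.3922
Paasche component (current-period weights):
ΣP(1997)Q(1997) = 10.73×85 + 2.89×69 + 1.20×183 = 912.05 + 199.41 + 219.6 = 1331.06
ΣP(1995)Q(1997) = 8.60×85 + 3.41×69 + 1.50×183 = 731 + 235.29 + 274.5 = 1240.79
P = 1331.06 / 1240.79 × 100 = 107.2752
Fisher = √(L × P) = √(109.3922 × 107.2752) = 108.3285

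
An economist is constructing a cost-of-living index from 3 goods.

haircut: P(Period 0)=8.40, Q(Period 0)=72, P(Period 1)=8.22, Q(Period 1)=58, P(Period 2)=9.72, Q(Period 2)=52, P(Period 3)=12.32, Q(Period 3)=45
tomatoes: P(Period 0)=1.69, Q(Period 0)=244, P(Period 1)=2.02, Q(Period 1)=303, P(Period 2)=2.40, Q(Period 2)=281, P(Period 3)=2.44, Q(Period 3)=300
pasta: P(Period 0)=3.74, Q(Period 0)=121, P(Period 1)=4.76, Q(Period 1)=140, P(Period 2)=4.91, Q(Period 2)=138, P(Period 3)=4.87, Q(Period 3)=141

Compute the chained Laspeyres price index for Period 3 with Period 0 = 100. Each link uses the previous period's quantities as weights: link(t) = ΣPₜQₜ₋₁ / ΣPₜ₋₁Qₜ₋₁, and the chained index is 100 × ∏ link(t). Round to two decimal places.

137.02

Link Period 0→Period 1:
ΣP(Period 1)Q(Period 0) = 8.22×72 + 2.02×244 + 4.76×121 = 591.84 + 492.88 + 575.96 = 1660.68
ΣP(Period 0)Q(Period 0) = 8.40×72 + 1.69×244 + 3.74×121 = 604.8 + 412.36 + 452.54 = 1469.7
link = 1660.68/1469.7 = 1.129945
Link Period 1→Period 2:
ΣP(Period 2)Q(Period 1) = 9.72×58 + 2.40×303 + 4.91×140 = 563.76 + 727.2 + 687.4 = 1978.36
ΣP(Period 1)Q(Period 1) = 8.22×58 + 2.02×303 + 4.76×140 = 476.76 + 612.06 + 666.4 = 1755.22
link = 1978.36/1755.22 = 1.127129
Link Period 2→Period 3:
ΣP(Period 3)Q(Period 2) = 12.32×52 + 2.44×281 + 4.87×138 = 640.64 + 685.64 + 672.06 = 1998.34
ΣP(Period 2)Q(Period 2) = 9.72×52 + 2.40×281 + 4.91×138 = 505.44 + 674.4 + 677.58 = 1857.42
link = 1998.34/1857.42 = 1.075869
Chained index = 100 × 1.129945 × 1.127129 × 1.075869 = 137.0220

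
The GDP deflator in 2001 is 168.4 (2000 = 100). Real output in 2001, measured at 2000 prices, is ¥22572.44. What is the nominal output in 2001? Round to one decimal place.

38012.0

Nominal = Real × (Index/100) = 22572.44 × (168.4/100)
        = 22572.44 × 1.684 = 38011.9890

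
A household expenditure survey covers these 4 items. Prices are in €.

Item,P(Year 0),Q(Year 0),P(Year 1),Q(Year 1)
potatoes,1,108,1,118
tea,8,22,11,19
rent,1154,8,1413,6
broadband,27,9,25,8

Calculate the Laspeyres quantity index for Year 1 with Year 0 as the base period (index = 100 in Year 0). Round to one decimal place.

Laspeyres quantity index uses base-period prices as weights.
ΣP(Year 0)·Q(Year 1) = 1×118 + 8×19 + 1154×6 + 27×8 = 118 + 152 + 6924 + 216 = 7410
ΣP(Year 0)·Q(Year 0) = 1×108 + 8×22 + 1154×8 + 27×9 = 108 + 176 + 9232 + 243 = 9759
Index = 7410 / 9759 × 100 = 75.9299

75.9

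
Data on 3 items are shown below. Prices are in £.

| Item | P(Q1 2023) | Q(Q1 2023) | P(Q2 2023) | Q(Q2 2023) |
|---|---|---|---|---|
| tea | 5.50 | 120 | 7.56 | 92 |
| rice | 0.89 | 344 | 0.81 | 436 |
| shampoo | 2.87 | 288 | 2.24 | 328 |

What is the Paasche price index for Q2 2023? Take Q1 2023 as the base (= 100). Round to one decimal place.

97.2

Paasche price index uses current-period quantities as weights.
ΣP(Q2 2023)·Q(Q2 2023) = 7.56×92 + 0.81×436 + 2.24×328 = 695.52 + 353.16 + 734.72 = 1783.4
ΣP(Q1 2023)·Q(Q2 2023) = 5.50×92 + 0.89×436 + 2.87×328 = 506 + 388.04 + 941.36 = 1835.4
Index = 1783.4 / 1835.4 × 100 = 97.1668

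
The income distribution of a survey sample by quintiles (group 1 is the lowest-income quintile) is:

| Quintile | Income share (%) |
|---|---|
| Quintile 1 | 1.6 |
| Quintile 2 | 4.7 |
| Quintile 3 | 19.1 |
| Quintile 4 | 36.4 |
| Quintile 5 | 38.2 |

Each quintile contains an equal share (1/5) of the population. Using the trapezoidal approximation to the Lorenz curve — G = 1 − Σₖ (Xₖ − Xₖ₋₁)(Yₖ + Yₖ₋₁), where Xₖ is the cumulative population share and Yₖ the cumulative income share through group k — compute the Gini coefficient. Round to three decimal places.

Cumulative income shares Yₖ: 0.0160, 0.0630, 0.2540, 0.6180, 1.0000
Σ (Xₖ−Xₖ₋₁)(Yₖ+Yₖ₋₁) = (1/5)(0.0160+0.0000) + (1/5)(0.0630+0.0160) + (1/5)(0.2540+0.0630) + (1/5)(0.6180+0.2540) + (1/5)(1.0000+0.6180)
  = 0.0032 + 0.0158 + 0.0634 + 0.1744 + 0.3236 = 0.5804
G = 1 − 0.5804 = 0.4196

0.420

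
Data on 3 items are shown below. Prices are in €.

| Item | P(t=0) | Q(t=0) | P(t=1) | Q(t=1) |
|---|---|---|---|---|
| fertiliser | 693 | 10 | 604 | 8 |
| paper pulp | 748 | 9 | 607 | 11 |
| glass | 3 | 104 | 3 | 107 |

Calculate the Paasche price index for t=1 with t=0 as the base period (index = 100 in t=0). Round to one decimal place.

83.9

Paasche price index uses current-period quantities as weights.
ΣP(t=1)·Q(t=1) = 604×8 + 607×11 + 3×107 = 4832 + 6677 + 321 = 11830
ΣP(t=0)·Q(t=1) = 693×8 + 748×11 + 3×107 = 5544 + 8228 + 321 = 14093
Index = 11830 / 14093 × 100 = 83.9424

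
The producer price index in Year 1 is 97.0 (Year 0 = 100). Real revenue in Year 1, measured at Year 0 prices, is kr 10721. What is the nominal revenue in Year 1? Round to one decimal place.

10399.4

Nominal = Real × (Index/100) = 10721 × (97.0/100)
        = 10721 × 0.970 = 10399.3700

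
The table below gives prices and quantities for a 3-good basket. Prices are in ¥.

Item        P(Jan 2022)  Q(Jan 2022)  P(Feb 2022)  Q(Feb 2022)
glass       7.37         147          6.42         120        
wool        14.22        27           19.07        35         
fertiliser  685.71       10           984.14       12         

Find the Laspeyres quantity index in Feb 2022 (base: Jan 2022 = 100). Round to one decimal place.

115.5

Laspeyres quantity index uses base-period prices as weights.
ΣP(Jan 2022)·Q(Feb 2022) = 7.37×120 + 14.22×35 + 685.71×12 = 884.4 + 497.7 + 8228.52 = 9610.62
ΣP(Jan 2022)·Q(Jan 2022) = 7.37×147 + 14.22×27 + 685.71×10 = 1083.39 + 383.94 + 6857.1 = 8324.43
Index = 9610.62 / 8324.43 × 100 = 115.4508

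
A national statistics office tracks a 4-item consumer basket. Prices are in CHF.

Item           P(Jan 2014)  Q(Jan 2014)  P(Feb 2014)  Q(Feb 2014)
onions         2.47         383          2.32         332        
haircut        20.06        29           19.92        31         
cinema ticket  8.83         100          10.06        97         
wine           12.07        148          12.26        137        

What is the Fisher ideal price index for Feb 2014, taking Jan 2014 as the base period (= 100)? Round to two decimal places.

Laspeyres component (base-period weights):
ΣP(Feb 2014)Q(Jan 2014) = 2.32×383 + 19.92×29 + 10.06×100 + 12.26×148 = 888.56 + 577.68 + 1006 + 1814.48 = 4286.72
ΣP(Jan 2014)Q(Jan 2014) = 2.47×383 + 20.06×29 + 8.83×100 + 12.07×148 = 946.01 + 581.74 + 883 + 1786.36 = 4197.11
L = 4286.72 / 4197.11 × 100 = 102.1350
Paasche component (current-period weights):
ΣP(Feb 2014)Q(Feb 2014) = 2.32×332 + 19.92×31 + 10.06×97 + 12.26×137 = 770.24 + 617.52 + 975.82 + 1679.62 = 4043.2
ΣP(Jan 2014)Q(Feb 2014) = 2.47×332 + 20.06×31 + 8.83×97 + 12.07×137 = 820.04 + 621.86 + 856.51 + 1653.59 = 3952
P = 4043.2 / 3952 × 100 = 102.3077
Fisher = √(L × P) = √(102.1350 × 102.3077) = 102.2213

102.22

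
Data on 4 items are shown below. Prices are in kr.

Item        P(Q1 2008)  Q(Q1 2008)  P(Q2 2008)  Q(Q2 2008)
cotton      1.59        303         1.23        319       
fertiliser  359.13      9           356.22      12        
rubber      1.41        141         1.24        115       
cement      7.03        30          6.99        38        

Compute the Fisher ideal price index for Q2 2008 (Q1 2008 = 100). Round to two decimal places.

96.43

Laspeyres component (base-period weights):
ΣP(Q2 2008)Q(Q1 2008) = 1.23×303 + 356.22×9 + 1.24×141 + 6.99×30 = 372.69 + 3205.98 + 174.84 + 209.7 = 3963.21
ΣP(Q1 2008)Q(Q1 2008) = 1.59×303 + 359.13×9 + 1.41×141 + 7.03×30 = 481.77 + 3232.17 + 198.81 + 210.9 = 4123.65
L = 3963.21 / 4123.65 × 100 = 96.1093
Paasche component (current-period weights):
ΣP(Q2 2008)Q(Q2 2008) = 1.23×319 + 356.22×12 + 1.24×115 + 6.99×38 = 392.37 + 4274.64 + 142.6 + 265.62 = 5075.23
ΣP(Q1 2008)Q(Q2 2008) = 1.59×319 + 359.13×12 + 1.41×115 + 7.03×38 = 507.21 + 4309.56 + 162.15 + 267.14 = 5246.06
P = 5075.23 / 5246.06 × 100 = 96.7437
Fisher = √(L × P) = √(96.1093 × 96.7437) = 96.4259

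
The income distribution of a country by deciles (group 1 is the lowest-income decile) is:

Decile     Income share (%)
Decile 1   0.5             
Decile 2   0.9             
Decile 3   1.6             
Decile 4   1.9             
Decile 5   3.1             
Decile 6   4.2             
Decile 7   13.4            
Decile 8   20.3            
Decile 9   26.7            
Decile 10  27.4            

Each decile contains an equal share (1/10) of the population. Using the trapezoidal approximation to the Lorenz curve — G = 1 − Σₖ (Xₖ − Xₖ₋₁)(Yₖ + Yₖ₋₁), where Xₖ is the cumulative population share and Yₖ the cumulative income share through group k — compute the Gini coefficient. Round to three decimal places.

Cumulative income shares Yₖ: 0.0050, 0.0140, 0.0300, 0.0490, 0.0800, 0.1220, 0.2560, 0.4590, 0.7260, 1.0000
Σ (Xₖ−Xₖ₋₁)(Yₖ+Yₖ₋₁) = (1/10)(0.0050+0.0000) + (1/10)(0.0140+0.0050) + (1/10)(0.0300+0.0140) + (1/10)(0.0490+0.0300) + (1/10)(0.0800+0.0490) + (1/10)(0.1220+0.0800) + (1/10)(0.2560+0.1220) + (1/10)(0.4590+0.2560) + (1/10)(0.7260+0.4590) + (1/10)(1.0000+0.7260)
  = 0.0005 + 0.0019 + 0.0044 + 0.0079 + 0.0129 + 0.0202 + 0.0378 + 0.0715 + 0.1185 + 0.1726 = 0.4482
G = 1 − 0.4482 = 0.5518

0.552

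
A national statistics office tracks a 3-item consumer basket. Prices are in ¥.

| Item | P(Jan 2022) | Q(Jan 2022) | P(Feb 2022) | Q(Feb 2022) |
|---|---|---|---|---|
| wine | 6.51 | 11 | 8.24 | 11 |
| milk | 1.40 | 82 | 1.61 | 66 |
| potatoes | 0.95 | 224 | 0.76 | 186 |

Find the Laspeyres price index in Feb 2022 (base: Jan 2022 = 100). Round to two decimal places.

Laspeyres price index uses base-period quantities as weights.
ΣP(Feb 2022)·Q(Jan 2022) = 8.24×11 + 1.61×82 + 0.76×224 = 90.64 + 132.02 + 170.24 = 392.9
ΣP(Jan 2022)·Q(Jan 2022) = 6.51×11 + 1.40×82 + 0.95×224 = 71.61 + 114.8 + 212.8 = 399.21
Index = 392.9 / 399.21 × 100 = 98.4194

98.42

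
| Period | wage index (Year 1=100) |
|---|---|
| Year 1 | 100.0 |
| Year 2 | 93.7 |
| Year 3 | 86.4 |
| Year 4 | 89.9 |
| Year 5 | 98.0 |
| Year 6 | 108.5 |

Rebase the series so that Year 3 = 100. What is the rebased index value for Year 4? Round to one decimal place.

104.1

Rebased(Year 4) = 89.9 / 86.4 × 100 = 104.0509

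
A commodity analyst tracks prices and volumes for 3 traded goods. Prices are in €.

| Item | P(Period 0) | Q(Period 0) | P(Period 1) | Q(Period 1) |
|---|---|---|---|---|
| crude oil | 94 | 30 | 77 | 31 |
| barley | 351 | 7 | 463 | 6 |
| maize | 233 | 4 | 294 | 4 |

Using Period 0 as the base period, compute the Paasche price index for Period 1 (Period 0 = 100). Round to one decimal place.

Paasche price index uses current-period quantities as weights.
ΣP(Period 1)·Q(Period 1) = 77×31 + 463×6 + 294×4 = 2387 + 2778 + 1176 = 6341
ΣP(Period 0)·Q(Period 1) = 94×31 + 351×6 + 233×4 = 2914 + 2106 + 932 = 5952
Index = 6341 / 5952 × 100 = 106.5356

106.5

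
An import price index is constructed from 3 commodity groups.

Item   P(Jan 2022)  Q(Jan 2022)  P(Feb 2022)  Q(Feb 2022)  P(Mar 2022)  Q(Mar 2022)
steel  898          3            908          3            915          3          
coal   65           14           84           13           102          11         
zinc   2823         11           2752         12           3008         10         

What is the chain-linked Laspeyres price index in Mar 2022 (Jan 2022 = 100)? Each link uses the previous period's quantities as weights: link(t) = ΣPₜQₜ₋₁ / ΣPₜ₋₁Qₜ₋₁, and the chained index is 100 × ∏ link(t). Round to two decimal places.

Link Jan 2022→Feb 2022:
ΣP(Feb 2022)Q(Jan 2022) = 908×3 + 84×14 + 2752×11 = 2724 + 1176 + 30272 = 34172
ΣP(Jan 2022)Q(Jan 2022) = 898×3 + 65×14 + 2823×11 = 2694 + 910 + 31053 = 34657
link = 34172/34657 = 0.986006
Link Feb 2022→Mar 2022:
ΣP(Mar 2022)Q(Feb 2022) = 915×3 + 102×13 + 3008×12 = 2745 + 1326 + 36096 = 40167
ΣP(Feb 2022)Q(Feb 2022) = 908×3 + 84×13 + 2752×12 = 2724 + 1092 + 33024 = 36840
link = 40167/36840 = 1.090309
Chained index = 100 × 0.986006 × 1.090309 = 107.5051

107.51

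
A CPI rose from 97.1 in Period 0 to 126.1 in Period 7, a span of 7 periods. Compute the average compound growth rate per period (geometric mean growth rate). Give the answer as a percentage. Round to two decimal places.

Growth factor = (126.1/97.1)^(1/7) = (1.298661)^(1/7) = 1.038039
Growth rate = 1.038039 − 1 = 0.038039 = 3.8039%

3.80%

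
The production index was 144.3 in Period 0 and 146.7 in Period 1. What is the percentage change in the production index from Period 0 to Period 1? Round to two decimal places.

Change = (146.7 − 144.3) / 144.3 × 100
       = 2.4 / 144.3 × 100 = 1.6632%

1.66%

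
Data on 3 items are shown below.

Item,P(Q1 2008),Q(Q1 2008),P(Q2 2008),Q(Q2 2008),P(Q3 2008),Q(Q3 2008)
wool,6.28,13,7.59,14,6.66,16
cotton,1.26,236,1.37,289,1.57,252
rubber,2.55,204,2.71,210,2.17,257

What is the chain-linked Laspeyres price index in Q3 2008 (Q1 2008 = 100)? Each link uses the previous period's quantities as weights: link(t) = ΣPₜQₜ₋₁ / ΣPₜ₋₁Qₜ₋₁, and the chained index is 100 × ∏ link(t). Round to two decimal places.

101.47

Link Q1 2008→Q2 2008:
ΣP(Q2 2008)Q(Q1 2008) = 7.59×13 + 1.37×236 + 2.71×204 = 98.67 + 323.32 + 552.84 = 974.83
ΣP(Q1 2008)Q(Q1 2008) = 6.28×13 + 1.26×236 + 2.55×204 = 81.64 + 297.36 + 520.2 = 899.2
link = 974.83/899.2 = 1.084108
Link Q2 2008→Q3 2008:
ΣP(Q3 2008)Q(Q2 2008) = 6.66×14 + 1.57×289 + 2.17×210 = 93.24 + 453.73 + 455.7 = 1002.67
ΣP(Q2 2008)Q(Q2 2008) = 7.59×14 + 1.37×289 + 2.71×210 = 106.26 + 395.93 + 569.1 = 1071.29
link = 1002.67/1071.29 = 0.935946
Chained index = 100 × 1.084108 × 0.935946 = 101.4667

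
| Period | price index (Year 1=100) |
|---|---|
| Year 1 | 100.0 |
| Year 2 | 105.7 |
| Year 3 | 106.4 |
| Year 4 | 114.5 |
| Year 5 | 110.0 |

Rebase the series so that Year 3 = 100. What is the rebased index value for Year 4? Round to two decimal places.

Rebased(Year 4) = 114.5 / 106.4 × 100 = 107.6128

107.61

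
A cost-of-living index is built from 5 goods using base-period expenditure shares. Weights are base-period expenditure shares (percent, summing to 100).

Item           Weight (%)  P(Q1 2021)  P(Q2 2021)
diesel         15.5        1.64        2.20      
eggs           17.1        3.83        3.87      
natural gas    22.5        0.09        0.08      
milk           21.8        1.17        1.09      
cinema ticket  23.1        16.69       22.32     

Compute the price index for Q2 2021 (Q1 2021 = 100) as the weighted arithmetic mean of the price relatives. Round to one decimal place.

diesel: 15.5 × (2.20/1.64) = 15.5 × 1.341463 = 20.7927
eggs: 17.1 × (3.87/3.83) = 17.1 × 1.010444 = 17.2786
natural gas: 22.5 × (0.08/0.09) = 22.5 × 0.888889 = 20.0000
milk: 21.8 × (1.09/1.17) = 21.8 × 0.931624 = 20.3094
cinema ticket: 23.1 × (22.32/16.69) = 23.1 × 1.337328 = 30.8923
Index = Σ wᵢ·(p₁ᵢ/p₀ᵢ) = 20.7927 + 17.2786 + 20.0000 + 20.3094 + 30.8923 = 109.2729

109.3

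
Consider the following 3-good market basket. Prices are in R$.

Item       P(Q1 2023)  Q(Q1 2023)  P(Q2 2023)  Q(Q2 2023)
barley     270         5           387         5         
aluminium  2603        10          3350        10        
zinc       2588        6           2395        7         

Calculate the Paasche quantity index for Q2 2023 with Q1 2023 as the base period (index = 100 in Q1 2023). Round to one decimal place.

104.8

Paasche quantity index uses current-period prices as weights.
ΣP(Q2 2023)·Q(Q2 2023) = 387×5 + 3350×10 + 2395×7 = 1935 + 33500 + 16765 = 52200
ΣP(Q2 2023)·Q(Q1 2023) = 387×5 + 3350×10 + 2395×6 = 1935 + 33500 + 14370 = 49805
Index = 52200 / 49805 × 100 = 104.8088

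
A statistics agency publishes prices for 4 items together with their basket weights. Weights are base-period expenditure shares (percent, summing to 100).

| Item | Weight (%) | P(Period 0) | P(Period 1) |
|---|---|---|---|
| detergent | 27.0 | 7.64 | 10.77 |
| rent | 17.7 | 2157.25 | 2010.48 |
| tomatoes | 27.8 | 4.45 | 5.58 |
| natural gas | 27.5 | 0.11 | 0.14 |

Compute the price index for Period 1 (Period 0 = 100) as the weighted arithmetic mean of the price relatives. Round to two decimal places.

124.42

detergent: 27.0 × (10.77/7.64) = 27.0 × 1.409686 = 38.0615
rent: 17.7 × (2010.48/2157.25) = 17.7 × 0.931964 = 16.4958
tomatoes: 27.8 × (5.58/4.45) = 27.8 × 1.253933 = 34.8593
natural gas: 27.5 × (0.14/0.11) = 27.5 × 1.272727 = 35.0000
Index = Σ wᵢ·(p₁ᵢ/p₀ᵢ) = 38.0615 + 16.4958 + 34.8593 + 35.0000 = 124.4166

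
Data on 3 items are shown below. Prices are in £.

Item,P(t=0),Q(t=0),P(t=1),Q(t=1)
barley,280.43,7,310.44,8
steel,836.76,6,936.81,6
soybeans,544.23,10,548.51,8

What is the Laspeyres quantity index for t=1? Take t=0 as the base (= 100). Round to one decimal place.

Laspeyres quantity index uses base-period prices as weights.
ΣP(t=0)·Q(t=1) = 280.43×8 + 836.76×6 + 544.23×8 = 2243.44 + 5020.56 + 4353.84 = 11617.84
ΣP(t=0)·Q(t=0) = 280.43×7 + 836.76×6 + 544.23×10 = 1963.01 + 5020.56 + 5442.3 = 12425.87
Index = 11617.84 / 12425.87 × 100 = 93.4972

93.5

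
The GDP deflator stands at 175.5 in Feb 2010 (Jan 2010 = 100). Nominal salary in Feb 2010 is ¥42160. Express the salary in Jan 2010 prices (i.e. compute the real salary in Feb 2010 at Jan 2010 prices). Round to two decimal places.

Real = Nominal ÷ (Index/100) = 42160 ÷ (175.5/100)
     = 42160 ÷ 1.755 = 24022.7920

24022.79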